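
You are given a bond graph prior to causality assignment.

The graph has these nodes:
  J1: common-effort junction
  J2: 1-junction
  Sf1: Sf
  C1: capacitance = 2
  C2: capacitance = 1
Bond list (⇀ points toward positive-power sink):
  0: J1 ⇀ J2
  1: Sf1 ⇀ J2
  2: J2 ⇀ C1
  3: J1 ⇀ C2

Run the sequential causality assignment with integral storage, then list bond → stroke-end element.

bond 1 →Sf1  (Sf1 fixes flow; stroke at Sf1)
bond 0 →J2  (common-f at J2 fixed by 1)
bond 2 →J2  (J2: bond 1 brought flow, rest push out)
bond 3 →J1  (only one effort-in slot at J1)

#0 stroke→J2
#1 stroke→Sf1
#2 stroke→J2
#3 stroke→J1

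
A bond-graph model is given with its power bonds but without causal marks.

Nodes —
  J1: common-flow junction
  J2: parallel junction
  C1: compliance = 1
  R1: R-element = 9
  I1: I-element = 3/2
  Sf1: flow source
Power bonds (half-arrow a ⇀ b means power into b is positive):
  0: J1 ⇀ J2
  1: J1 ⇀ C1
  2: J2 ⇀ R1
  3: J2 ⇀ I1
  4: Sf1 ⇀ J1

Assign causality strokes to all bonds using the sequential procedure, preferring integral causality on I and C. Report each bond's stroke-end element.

b4 stroke→Sf1  (Sf1: flow source, stroke at near end)
b0 stroke→J1  (J1: bond 4 brought flow, rest push out)
b1 stroke→J1  (J1 flow already set via bond 4)
b3 stroke→I1  (I1 outputs flow p/I1)
b2 stroke→J2  (closing 0-jn rule on J2)

β0 →J1
β1 →J1
β2 →J2
β3 →I1
β4 →Sf1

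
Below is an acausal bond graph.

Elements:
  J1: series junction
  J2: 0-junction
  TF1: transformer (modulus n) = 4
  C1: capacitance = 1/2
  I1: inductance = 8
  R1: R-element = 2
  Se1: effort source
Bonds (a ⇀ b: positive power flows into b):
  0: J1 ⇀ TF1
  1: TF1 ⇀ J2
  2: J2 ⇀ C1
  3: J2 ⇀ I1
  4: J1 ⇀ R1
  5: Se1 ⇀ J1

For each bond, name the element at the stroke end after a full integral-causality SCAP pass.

bond 0 →J1
bond 1 →TF1
bond 2 →J2
bond 3 →I1
bond 4 →R1
bond 5 →J1

bond 5 |J1  (source Se1 imposes e)
bond 2 |J2  (C1 integral (e out))
bond 1 |TF1  (J2: bond 2 brought effort, rest push out)
bond 3 |I1  (common-e at J2 fixed by 2)
bond 0 |J1  (TF1 one-in-one-out from 1)
bond 4 |R1  (closing 1-jn rule on J1)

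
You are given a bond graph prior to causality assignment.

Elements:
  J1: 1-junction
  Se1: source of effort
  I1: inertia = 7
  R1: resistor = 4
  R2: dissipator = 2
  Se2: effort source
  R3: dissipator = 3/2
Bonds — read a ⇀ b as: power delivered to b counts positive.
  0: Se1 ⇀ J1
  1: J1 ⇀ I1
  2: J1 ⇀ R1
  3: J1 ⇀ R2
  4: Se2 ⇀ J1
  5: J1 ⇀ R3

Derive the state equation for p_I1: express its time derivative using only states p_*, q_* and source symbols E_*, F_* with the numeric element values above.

dp_I1/dt = E_Se1 + E_Se2 - 15*p_I1/14

b0 stroke at J1  (Se1 (Se) sets effort on bond)
b4 stroke at J1  (Se2 (Se) sets effort on bond)
b1 stroke at I1  (I1 outputs flow p/I1)
b2 stroke at J1  (1-jn J1 has f-setter on 1)
b3 stroke at J1  (1-jn J1 has f-setter on 1)
b5 stroke at J1  (J1 flow already set via bond 1)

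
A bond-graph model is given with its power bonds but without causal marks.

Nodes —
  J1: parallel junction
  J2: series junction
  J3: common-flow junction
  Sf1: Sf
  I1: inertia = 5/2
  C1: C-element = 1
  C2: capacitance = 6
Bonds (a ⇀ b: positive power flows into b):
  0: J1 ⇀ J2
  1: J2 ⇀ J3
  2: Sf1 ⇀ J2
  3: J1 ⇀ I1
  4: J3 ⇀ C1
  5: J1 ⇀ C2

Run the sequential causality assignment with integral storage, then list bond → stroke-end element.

b2 |Sf1  (source Sf1 imposes f)
b0 |J2  (J2: bond 2 brought flow, rest push out)
b1 |J2  (J2: bond 2 brought flow, rest push out)
b4 |J3  (J3 flow already set via bond 1)
b3 |I1  (I1: I, integral causality)
b5 |J1  (closing 0-jn rule on J1)

#0 stroke at J2
#1 stroke at J2
#2 stroke at Sf1
#3 stroke at I1
#4 stroke at J3
#5 stroke at J1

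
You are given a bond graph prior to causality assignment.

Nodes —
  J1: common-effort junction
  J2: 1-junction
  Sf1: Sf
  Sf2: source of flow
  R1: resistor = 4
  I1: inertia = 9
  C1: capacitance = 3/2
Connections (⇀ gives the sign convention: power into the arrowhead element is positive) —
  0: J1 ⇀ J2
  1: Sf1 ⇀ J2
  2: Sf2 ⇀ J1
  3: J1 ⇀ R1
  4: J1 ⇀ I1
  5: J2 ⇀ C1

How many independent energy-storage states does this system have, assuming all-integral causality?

2  (C1, I1 all integral)

bond 1 stroke at Sf1  (Sf1 fixes flow; stroke at Sf1)
bond 2 stroke at Sf2  (Sf2 fixes flow; stroke at Sf2)
bond 0 stroke at J2  (common-f at J2 fixed by 1)
bond 5 stroke at J2  (1-jn J2 has f-setter on 1)
bond 4 stroke at I1  (I1 integral (f out))
bond 3 stroke at J1  (closing 0-jn rule on J1)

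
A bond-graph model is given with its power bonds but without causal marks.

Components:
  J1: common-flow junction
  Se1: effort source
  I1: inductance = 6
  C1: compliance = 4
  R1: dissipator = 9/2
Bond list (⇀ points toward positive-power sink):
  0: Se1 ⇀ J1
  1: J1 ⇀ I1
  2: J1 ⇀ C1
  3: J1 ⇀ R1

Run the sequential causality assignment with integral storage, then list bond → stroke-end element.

b0 stroke→J1  (Se1 (Se) sets effort on bond)
b1 stroke→I1  (I1 outputs flow p/I1)
b2 stroke→J1  (J1 flow already set via bond 1)
b3 stroke→J1  (common-f at J1 fixed by 1)

β0 stroke at J1
β1 stroke at I1
β2 stroke at J1
β3 stroke at J1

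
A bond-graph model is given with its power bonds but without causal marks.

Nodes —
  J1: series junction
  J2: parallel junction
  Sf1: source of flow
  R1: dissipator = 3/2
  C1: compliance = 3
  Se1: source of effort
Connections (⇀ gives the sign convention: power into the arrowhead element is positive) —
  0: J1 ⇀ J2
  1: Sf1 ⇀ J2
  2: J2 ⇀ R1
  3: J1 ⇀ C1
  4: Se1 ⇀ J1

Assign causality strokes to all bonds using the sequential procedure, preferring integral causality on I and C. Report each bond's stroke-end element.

#0 →J2
#1 →Sf1
#2 →R1
#3 →J1
#4 →J1

b1 stroke at Sf1  (source Sf1 imposes f)
b4 stroke at J1  (Se1: effort source, stroke at far end)
b3 stroke at J1  (C1 outputs effort q/C1)
b0 stroke at J2  (only one flow-in slot at J1)
b2 stroke at R1  (J2: bond 0 brought effort, rest push out)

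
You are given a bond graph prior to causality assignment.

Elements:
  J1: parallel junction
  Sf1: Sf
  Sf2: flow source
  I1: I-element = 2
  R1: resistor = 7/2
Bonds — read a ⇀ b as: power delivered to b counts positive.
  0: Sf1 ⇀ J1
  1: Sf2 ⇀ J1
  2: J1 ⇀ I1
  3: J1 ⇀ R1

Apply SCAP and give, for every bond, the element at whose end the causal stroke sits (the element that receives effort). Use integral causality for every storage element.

b0 stroke at Sf1
b1 stroke at Sf2
b2 stroke at I1
b3 stroke at J1

β0 stroke→Sf1  (source Sf1 imposes f)
β1 stroke→Sf2  (Sf2 fixes flow; stroke at Sf2)
β2 stroke→I1  (I1 outputs flow p/I1)
β3 stroke→J1  (J1: last free bond brings effort in)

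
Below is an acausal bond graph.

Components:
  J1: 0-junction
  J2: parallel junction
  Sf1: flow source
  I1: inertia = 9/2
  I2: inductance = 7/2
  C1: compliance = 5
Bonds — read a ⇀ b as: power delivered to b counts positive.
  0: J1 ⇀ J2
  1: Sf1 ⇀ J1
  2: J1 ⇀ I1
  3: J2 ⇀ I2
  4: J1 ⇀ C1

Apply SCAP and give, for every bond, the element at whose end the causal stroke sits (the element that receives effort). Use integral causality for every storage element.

bond 1 stroke→Sf1  (Sf1 (Sf) sets flow on bond)
bond 2 stroke→I1  (prefer integral on I1)
bond 3 stroke→I2  (I2 outputs flow p/I2)
bond 0 stroke→J2  (closing 0-jn rule on J2)
bond 4 stroke→J1  (J1 needs exactly one e-in)

bond 0 |J2
bond 1 |Sf1
bond 2 |I1
bond 3 |I2
bond 4 |J1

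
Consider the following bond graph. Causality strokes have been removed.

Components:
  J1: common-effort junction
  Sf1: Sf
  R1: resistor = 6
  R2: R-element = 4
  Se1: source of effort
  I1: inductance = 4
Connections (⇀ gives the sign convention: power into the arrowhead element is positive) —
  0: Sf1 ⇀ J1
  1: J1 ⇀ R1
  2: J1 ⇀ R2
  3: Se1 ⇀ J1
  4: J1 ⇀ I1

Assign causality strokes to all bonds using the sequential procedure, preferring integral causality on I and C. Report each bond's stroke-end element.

bond 0 |Sf1  (Sf1 fixes flow; stroke at Sf1)
bond 3 |J1  (source Se1 imposes e)
bond 1 |R1  (J1: bond 3 brought effort, rest push out)
bond 2 |R2  (J1: bond 3 brought effort, rest push out)
bond 4 |I1  (J1: bond 3 brought effort, rest push out)

#0 stroke at Sf1
#1 stroke at R1
#2 stroke at R2
#3 stroke at J1
#4 stroke at I1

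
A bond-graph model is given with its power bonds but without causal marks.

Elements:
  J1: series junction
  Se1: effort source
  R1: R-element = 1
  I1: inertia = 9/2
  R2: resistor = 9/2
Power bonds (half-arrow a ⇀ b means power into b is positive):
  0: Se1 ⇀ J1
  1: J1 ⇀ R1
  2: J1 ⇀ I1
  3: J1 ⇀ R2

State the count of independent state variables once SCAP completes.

bond 0 |J1  (Se1 (Se) sets effort on bond)
bond 2 |I1  (I1 outputs flow p/I1)
bond 1 |J1  (J1: bond 2 brought flow, rest push out)
bond 3 |J1  (common-f at J1 fixed by 2)

1  (I1 all integral)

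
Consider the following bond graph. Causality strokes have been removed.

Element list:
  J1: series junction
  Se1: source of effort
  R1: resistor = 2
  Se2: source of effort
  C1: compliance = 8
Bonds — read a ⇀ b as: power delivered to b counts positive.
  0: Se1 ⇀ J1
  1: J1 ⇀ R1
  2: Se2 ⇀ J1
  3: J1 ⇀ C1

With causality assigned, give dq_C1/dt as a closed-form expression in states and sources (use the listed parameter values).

b0 →J1  (source Se1 imposes e)
b2 →J1  (Se2: effort source, stroke at far end)
b3 →J1  (C1: C, integral causality)
b1 →R1  (closing 1-jn rule on J1)

dq_C1/dt = E_Se1/2 + E_Se2/2 - q_C1/16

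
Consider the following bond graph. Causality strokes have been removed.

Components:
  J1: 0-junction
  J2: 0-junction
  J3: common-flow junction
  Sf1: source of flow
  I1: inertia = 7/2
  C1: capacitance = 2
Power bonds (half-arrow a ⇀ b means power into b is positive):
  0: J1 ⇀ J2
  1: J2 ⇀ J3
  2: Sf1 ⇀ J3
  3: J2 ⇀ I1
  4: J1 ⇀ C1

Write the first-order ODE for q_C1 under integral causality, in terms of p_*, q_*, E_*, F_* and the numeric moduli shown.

dq_C1/dt = -F_Sf1 - 2*p_I1/7

β2 |Sf1  (Sf1: flow source, stroke at near end)
β1 |J3  (1-jn J3 has f-setter on 2)
β3 |I1  (prefer integral on I1)
β0 |J2  (J2 needs exactly one e-in)
β4 |J1  (J1 needs exactly one e-in)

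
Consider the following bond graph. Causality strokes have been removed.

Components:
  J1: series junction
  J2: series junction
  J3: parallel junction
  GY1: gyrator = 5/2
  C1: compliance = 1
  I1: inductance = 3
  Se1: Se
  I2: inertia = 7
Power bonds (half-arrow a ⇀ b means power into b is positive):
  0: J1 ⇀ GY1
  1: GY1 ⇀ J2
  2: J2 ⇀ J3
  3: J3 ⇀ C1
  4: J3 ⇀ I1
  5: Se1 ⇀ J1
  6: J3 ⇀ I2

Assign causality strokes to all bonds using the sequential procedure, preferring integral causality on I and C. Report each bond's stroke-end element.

#0 |GY1
#1 |GY1
#2 |J2
#3 |J3
#4 |I1
#5 |J1
#6 |I2

bond 5 →J1  (source Se1 imposes e)
bond 0 →GY1  (J1 needs exactly one f-in)
bond 1 →GY1  (GY1 both-in/both-out from 0)
bond 2 →J2  (1-jn J2 has f-setter on 1)
bond 3 →J3  (C1 outputs effort q/C1)
bond 4 →I1  (0-jn J3 has e-setter on 3)
bond 6 →I2  (0-jn J3 has e-setter on 3)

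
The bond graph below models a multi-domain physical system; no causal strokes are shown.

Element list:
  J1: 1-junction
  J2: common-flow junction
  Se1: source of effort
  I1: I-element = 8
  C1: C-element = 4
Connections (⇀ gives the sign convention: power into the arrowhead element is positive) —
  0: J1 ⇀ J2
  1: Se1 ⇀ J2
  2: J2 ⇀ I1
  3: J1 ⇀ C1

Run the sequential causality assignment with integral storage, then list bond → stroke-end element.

b0 stroke→J2
b1 stroke→J2
b2 stroke→I1
b3 stroke→J1

bond 1 →J2  (Se1: effort source, stroke at far end)
bond 2 →I1  (I1 outputs flow p/I1)
bond 0 →J2  (common-f at J2 fixed by 2)
bond 3 →J1  (J1 flow already set via bond 0)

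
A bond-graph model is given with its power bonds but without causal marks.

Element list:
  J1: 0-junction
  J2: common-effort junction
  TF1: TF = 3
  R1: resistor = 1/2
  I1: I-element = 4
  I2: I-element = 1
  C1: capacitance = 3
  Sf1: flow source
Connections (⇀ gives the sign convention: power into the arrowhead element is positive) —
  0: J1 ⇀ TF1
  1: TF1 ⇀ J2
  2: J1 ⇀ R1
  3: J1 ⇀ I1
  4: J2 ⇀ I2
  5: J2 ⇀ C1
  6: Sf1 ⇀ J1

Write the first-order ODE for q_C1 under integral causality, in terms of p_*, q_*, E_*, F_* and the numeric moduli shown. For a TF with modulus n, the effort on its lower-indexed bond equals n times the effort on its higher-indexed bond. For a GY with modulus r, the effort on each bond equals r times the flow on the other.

b6 stroke→Sf1  (source Sf1 imposes f)
b3 stroke→I1  (I1: I, integral causality)
b4 stroke→I2  (I2 integral (f out))
b5 stroke→J2  (prefer integral on C1)
b1 stroke→TF1  (J2: bond 5 brought effort, rest push out)
b0 stroke→J1  (TF1 one-in-one-out from 1)
b2 stroke→R1  (J1: bond 0 brought effort, rest push out)

dq_C1/dt = 3*F_Sf1 - 3*p_I1/4 - p_I2 - 6*q_C1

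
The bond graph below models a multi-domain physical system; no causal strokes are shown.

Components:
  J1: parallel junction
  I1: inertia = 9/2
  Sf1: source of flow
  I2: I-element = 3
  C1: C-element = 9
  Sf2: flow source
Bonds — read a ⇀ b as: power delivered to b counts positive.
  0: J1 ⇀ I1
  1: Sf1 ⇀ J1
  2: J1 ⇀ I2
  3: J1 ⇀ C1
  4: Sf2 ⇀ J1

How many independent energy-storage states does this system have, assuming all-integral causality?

β1 |Sf1  (Sf1 (Sf) sets flow on bond)
β4 |Sf2  (source Sf2 imposes f)
β0 |I1  (I1 outputs flow p/I1)
β2 |I2  (I2: I, integral causality)
β3 |J1  (only one effort-in slot at J1)

3  (C1, I1, I2 all integral)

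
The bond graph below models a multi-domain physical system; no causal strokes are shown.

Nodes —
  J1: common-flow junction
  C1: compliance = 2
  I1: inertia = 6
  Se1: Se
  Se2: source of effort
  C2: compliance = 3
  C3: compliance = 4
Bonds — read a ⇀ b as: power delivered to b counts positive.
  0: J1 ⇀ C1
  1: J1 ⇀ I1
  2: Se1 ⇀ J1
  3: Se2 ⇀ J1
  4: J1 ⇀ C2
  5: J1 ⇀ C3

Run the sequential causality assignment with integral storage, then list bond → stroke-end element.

b2 →J1  (Se1: effort source, stroke at far end)
b3 →J1  (Se2: effort source, stroke at far end)
b0 →J1  (C1 integral (e out))
b1 →I1  (I1 outputs flow p/I1)
b4 →J1  (J1: bond 1 brought flow, rest push out)
b5 →J1  (J1: bond 1 brought flow, rest push out)

β0 stroke at J1
β1 stroke at I1
β2 stroke at J1
β3 stroke at J1
β4 stroke at J1
β5 stroke at J1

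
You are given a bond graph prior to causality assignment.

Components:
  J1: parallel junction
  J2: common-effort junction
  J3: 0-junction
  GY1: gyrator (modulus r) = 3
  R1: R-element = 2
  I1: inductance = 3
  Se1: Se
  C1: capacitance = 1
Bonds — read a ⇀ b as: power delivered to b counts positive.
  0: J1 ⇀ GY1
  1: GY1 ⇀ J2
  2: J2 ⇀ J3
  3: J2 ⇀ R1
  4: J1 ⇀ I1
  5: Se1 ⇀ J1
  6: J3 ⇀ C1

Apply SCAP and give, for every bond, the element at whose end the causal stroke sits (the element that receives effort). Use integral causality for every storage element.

b0 stroke→GY1
b1 stroke→GY1
b2 stroke→J2
b3 stroke→R1
b4 stroke→I1
b5 stroke→J1
b6 stroke→J3

β5 stroke at J1  (Se1: effort source, stroke at far end)
β0 stroke at GY1  (0-jn J1 has e-setter on 5)
β4 stroke at I1  (common-e at J1 fixed by 5)
β1 stroke at GY1  (GY1: gyrator matches bond 0)
β6 stroke at J3  (C1 integral (e out))
β2 stroke at J2  (0-jn J3 has e-setter on 6)
β3 stroke at R1  (0-jn J2 has e-setter on 2)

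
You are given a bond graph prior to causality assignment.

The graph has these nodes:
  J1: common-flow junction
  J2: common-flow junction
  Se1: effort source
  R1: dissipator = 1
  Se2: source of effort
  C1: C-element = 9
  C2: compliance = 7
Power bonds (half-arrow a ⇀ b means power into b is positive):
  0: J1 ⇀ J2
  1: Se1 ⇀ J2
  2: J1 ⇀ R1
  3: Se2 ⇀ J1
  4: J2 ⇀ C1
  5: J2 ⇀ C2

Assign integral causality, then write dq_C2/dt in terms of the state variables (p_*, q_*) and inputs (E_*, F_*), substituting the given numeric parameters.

dq_C2/dt = E_Se1 + E_Se2 - q_C1/9 - q_C2/7

bond 1 stroke at J2  (source Se1 imposes e)
bond 3 stroke at J1  (Se2 fixes effort; stroke away)
bond 4 stroke at J2  (C1: C, integral causality)
bond 5 stroke at J2  (C2: C, integral causality)
bond 0 stroke at J1  (closing 1-jn rule on J2)
bond 2 stroke at R1  (closing 1-jn rule on J1)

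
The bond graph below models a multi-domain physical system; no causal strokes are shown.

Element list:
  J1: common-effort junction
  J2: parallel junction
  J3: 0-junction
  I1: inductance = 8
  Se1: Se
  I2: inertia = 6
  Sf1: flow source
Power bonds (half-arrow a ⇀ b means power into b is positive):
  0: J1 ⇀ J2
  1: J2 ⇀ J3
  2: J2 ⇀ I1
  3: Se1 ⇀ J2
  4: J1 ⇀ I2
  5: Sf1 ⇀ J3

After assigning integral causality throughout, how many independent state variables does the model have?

b3 |J2  (source Se1 imposes e)
b5 |Sf1  (Sf1: flow source, stroke at near end)
b0 |J1  (J2: bond 3 brought effort, rest push out)
b1 |J3  (common-e at J2 fixed by 3)
b2 |I1  (J2: bond 3 brought effort, rest push out)
b4 |I2  (common-e at J1 fixed by 0)

2  (I1, I2 all integral)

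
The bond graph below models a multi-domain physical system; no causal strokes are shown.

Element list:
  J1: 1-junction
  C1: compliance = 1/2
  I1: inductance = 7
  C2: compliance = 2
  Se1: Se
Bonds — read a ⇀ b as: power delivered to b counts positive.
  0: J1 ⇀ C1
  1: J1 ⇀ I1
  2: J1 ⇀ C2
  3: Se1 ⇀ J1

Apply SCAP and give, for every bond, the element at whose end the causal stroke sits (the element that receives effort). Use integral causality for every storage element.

β0 |J1
β1 |I1
β2 |J1
β3 |J1

bond 3 stroke at J1  (Se1 (Se) sets effort on bond)
bond 0 stroke at J1  (C1 outputs effort q/C1)
bond 1 stroke at I1  (I1: I, integral causality)
bond 2 stroke at J1  (1-jn J1 has f-setter on 1)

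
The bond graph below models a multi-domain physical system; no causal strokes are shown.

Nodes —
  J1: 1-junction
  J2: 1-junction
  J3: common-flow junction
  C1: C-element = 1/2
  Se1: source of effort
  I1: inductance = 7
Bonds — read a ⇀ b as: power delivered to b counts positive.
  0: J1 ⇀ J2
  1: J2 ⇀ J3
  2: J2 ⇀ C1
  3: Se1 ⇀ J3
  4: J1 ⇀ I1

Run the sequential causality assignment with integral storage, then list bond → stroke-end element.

β3 |J3  (Se1 fixes effort; stroke away)
β1 |J2  (J3 needs exactly one f-in)
β2 |J2  (prefer integral on C1)
β0 |J1  (J2 needs exactly one f-in)
β4 |I1  (J1 needs exactly one f-in)

b0 |J1
b1 |J2
b2 |J2
b3 |J3
b4 |I1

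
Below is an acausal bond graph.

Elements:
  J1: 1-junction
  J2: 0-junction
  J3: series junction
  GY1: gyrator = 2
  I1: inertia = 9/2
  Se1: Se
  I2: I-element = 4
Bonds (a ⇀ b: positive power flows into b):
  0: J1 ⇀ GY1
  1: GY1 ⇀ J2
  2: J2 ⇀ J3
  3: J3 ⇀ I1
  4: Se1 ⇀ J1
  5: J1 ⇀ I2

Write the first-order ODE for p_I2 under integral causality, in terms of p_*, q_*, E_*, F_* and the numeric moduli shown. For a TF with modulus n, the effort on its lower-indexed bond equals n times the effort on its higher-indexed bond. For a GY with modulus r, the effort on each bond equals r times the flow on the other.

dp_I2/dt = E_Se1 - 4*p_I1/9

#4 stroke at J1  (Se1: effort source, stroke at far end)
#3 stroke at I1  (prefer integral on I1)
#2 stroke at J3  (common-f at J3 fixed by 3)
#1 stroke at J2  (closing 0-jn rule on J2)
#0 stroke at J1  (through GY1, causality inverts; strokes same side of GY1)
#5 stroke at I2  (J1 needs exactly one f-in)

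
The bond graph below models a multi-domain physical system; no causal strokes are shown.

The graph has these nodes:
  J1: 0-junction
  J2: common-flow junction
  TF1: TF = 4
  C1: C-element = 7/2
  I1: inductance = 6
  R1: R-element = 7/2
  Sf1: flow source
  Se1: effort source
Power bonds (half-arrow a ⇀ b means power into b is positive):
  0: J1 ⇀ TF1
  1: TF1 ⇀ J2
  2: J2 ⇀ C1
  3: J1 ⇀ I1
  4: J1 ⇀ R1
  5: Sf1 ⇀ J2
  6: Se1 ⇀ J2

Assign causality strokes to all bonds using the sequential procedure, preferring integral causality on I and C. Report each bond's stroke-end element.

b5 |Sf1  (Sf1 (Sf) sets flow on bond)
b6 |J2  (Se1 (Se) sets effort on bond)
b1 |J2  (J2: bond 5 brought flow, rest push out)
b2 |J2  (J2: bond 5 brought flow, rest push out)
b0 |TF1  (TF TF1: opposite of bond 1)
b3 |I1  (prefer integral on I1)
b4 |J1  (J1 needs exactly one e-in)

β0 →TF1
β1 →J2
β2 →J2
β3 →I1
β4 →J1
β5 →Sf1
β6 →J2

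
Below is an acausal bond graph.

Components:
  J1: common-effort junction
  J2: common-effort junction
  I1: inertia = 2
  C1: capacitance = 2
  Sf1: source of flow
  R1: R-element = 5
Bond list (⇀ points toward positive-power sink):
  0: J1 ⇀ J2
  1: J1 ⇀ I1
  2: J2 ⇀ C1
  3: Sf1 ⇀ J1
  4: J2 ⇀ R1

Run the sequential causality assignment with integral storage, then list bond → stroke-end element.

b3 →Sf1  (source Sf1 imposes f)
b1 →I1  (I1 integral (f out))
b0 →J1  (closing 0-jn rule on J1)
b2 →J2  (C1 outputs effort q/C1)
b4 →R1  (J2 effort already set via bond 2)

bond 0 stroke→J1
bond 1 stroke→I1
bond 2 stroke→J2
bond 3 stroke→Sf1
bond 4 stroke→R1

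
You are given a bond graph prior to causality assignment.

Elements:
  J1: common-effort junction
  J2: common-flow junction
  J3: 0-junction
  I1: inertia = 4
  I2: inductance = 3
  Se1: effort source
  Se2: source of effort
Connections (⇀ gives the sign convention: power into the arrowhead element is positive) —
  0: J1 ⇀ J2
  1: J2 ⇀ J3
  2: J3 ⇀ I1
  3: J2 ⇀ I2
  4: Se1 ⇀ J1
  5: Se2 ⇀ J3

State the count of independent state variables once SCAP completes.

#4 |J1  (source Se1 imposes e)
#5 |J3  (Se2 fixes effort; stroke away)
#0 |J2  (0-jn J1 has e-setter on 4)
#1 |J2  (0-jn J3 has e-setter on 5)
#2 |I1  (J3 effort already set via bond 5)
#3 |I2  (only one flow-in slot at J2)

2  (I1, I2 all integral)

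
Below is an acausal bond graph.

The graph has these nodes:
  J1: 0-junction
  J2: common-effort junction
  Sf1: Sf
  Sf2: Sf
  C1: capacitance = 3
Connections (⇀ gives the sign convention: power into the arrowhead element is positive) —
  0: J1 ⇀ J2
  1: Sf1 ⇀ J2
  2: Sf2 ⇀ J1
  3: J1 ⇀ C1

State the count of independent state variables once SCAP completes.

1  (C1 all integral)

#1 stroke→Sf1  (Sf1 fixes flow; stroke at Sf1)
#2 stroke→Sf2  (Sf2 (Sf) sets flow on bond)
#0 stroke→J2  (J2 needs exactly one e-in)
#3 stroke→J1  (closing 0-jn rule on J1)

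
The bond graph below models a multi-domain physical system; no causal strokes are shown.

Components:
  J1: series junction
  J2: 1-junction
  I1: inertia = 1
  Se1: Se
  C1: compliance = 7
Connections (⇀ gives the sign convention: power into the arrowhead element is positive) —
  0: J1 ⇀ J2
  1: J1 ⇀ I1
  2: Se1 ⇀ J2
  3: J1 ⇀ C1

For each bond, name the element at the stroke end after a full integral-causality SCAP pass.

#0 stroke at J1
#1 stroke at I1
#2 stroke at J2
#3 stroke at J1

bond 2 |J2  (Se1 (Se) sets effort on bond)
bond 0 |J1  (closing 1-jn rule on J2)
bond 1 |I1  (prefer integral on I1)
bond 3 |J1  (common-f at J1 fixed by 1)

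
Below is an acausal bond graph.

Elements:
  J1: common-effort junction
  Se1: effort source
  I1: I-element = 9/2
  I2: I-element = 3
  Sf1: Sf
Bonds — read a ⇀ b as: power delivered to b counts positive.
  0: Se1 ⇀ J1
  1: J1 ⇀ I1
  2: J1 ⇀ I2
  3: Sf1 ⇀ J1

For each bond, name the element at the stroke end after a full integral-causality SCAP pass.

b0 stroke→J1  (Se1 fixes effort; stroke away)
b3 stroke→Sf1  (Sf1: flow source, stroke at near end)
b1 stroke→I1  (J1 effort already set via bond 0)
b2 stroke→I2  (J1: bond 0 brought effort, rest push out)

#0 |J1
#1 |I1
#2 |I2
#3 |Sf1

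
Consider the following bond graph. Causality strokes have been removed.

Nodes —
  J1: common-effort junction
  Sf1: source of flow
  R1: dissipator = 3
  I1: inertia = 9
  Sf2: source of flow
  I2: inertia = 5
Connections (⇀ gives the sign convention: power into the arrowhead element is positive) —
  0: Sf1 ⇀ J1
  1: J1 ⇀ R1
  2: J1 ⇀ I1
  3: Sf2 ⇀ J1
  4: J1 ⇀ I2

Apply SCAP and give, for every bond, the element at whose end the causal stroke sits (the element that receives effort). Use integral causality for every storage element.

#0 →Sf1  (source Sf1 imposes f)
#3 →Sf2  (Sf2 (Sf) sets flow on bond)
#2 →I1  (prefer integral on I1)
#4 →I2  (prefer integral on I2)
#1 →J1  (closing 0-jn rule on J1)

bond 0 →Sf1
bond 1 →J1
bond 2 →I1
bond 3 →Sf2
bond 4 →I2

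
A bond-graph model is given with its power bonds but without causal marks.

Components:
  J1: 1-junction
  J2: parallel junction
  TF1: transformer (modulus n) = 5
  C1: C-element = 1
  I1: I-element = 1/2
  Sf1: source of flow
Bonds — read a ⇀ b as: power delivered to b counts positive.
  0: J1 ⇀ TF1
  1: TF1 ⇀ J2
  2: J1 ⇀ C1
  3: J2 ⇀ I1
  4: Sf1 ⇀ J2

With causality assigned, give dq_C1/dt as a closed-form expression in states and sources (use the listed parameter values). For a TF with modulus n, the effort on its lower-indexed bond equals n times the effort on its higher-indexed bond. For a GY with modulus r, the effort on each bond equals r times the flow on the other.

#4 stroke→Sf1  (Sf1 (Sf) sets flow on bond)
#2 stroke→J1  (prefer integral on C1)
#0 stroke→TF1  (J1 needs exactly one f-in)
#1 stroke→J2  (TF1: transformer flips bond 0)
#3 stroke→I1  (J2: bond 1 brought effort, rest push out)

dq_C1/dt = -F_Sf1/5 + 2*p_I1/5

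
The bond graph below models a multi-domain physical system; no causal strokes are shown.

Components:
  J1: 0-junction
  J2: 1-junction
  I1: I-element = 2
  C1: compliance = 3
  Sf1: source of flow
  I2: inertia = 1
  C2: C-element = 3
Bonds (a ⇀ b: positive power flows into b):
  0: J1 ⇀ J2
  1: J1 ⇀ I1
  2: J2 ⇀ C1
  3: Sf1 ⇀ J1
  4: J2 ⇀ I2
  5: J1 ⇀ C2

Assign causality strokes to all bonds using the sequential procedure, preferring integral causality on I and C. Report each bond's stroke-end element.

b3 |Sf1  (source Sf1 imposes f)
b1 |I1  (I1: I, integral causality)
b2 |J2  (C1 outputs effort q/C1)
b4 |I2  (I2 outputs flow p/I2)
b0 |J2  (J2 flow already set via bond 4)
b5 |J1  (only one effort-in slot at J1)

b0 |J2
b1 |I1
b2 |J2
b3 |Sf1
b4 |I2
b5 |J1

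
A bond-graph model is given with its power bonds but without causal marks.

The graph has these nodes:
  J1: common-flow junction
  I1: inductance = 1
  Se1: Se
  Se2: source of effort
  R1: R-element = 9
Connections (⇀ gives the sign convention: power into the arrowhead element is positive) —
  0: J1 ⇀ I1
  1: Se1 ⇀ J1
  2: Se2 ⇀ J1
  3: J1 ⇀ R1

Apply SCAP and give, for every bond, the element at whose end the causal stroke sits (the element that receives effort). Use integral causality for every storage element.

#1 →J1  (Se1: effort source, stroke at far end)
#2 →J1  (Se2 fixes effort; stroke away)
#0 →I1  (I1 outputs flow p/I1)
#3 →J1  (J1 flow already set via bond 0)

#0 |I1
#1 |J1
#2 |J1
#3 |J1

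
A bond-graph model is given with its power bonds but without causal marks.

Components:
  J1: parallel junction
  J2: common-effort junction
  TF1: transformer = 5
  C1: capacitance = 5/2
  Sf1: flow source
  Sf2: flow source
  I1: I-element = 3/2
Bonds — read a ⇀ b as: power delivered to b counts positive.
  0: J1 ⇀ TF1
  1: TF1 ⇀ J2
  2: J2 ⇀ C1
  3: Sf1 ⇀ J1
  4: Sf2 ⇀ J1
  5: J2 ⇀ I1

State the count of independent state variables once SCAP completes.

bond 3 stroke at Sf1  (source Sf1 imposes f)
bond 4 stroke at Sf2  (Sf2: flow source, stroke at near end)
bond 0 stroke at J1  (J1 needs exactly one e-in)
bond 1 stroke at TF1  (through TF1, causality passes straight; one stroke at TF1)
bond 2 stroke at J2  (prefer integral on C1)
bond 5 stroke at I1  (J2: bond 2 brought effort, rest push out)

2  (C1, I1 all integral)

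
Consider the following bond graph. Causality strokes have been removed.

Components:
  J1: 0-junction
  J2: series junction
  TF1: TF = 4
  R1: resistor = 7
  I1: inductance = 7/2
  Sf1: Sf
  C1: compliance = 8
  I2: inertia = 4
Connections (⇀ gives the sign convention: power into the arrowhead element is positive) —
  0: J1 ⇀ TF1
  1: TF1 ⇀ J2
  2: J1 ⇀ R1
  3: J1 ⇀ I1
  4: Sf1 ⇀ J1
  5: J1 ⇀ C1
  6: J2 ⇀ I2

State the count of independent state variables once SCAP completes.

bond 4 |Sf1  (source Sf1 imposes f)
bond 3 |I1  (I1: I, integral causality)
bond 5 |J1  (C1 outputs effort q/C1)
bond 0 |TF1  (J1: bond 5 brought effort, rest push out)
bond 2 |R1  (J1 effort already set via bond 5)
bond 1 |J2  (through TF1, causality passes straight; one stroke at TF1)
bond 6 |I2  (closing 1-jn rule on J2)

3  (C1, I1, I2 all integral)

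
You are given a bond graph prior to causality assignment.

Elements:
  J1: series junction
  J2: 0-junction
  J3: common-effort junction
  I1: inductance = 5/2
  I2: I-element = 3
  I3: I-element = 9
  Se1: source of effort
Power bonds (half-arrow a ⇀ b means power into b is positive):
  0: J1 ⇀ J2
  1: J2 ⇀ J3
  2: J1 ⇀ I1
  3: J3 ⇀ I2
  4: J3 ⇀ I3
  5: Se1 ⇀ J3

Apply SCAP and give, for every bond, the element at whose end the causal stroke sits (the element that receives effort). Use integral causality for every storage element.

b0 stroke at J1
b1 stroke at J2
b2 stroke at I1
b3 stroke at I2
b4 stroke at I3
b5 stroke at J3

bond 5 |J3  (source Se1 imposes e)
bond 1 |J2  (J3 effort already set via bond 5)
bond 3 |I2  (J3 effort already set via bond 5)
bond 4 |I3  (J3: bond 5 brought effort, rest push out)
bond 0 |J1  (J2: bond 1 brought effort, rest push out)
bond 2 |I1  (J1 needs exactly one f-in)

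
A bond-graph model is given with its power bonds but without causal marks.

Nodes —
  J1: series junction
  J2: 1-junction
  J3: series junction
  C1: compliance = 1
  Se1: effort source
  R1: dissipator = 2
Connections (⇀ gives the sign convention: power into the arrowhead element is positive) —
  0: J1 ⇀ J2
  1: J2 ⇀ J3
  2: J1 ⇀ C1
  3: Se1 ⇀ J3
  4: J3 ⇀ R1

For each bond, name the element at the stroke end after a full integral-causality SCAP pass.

b0 stroke→J2
b1 stroke→J3
b2 stroke→J1
b3 stroke→J3
b4 stroke→R1

b3 →J3  (Se1: effort source, stroke at far end)
b2 →J1  (C1: C, integral causality)
b0 →J2  (closing 1-jn rule on J1)
b1 →J3  (J2 needs exactly one f-in)
b4 →R1  (only one flow-in slot at J3)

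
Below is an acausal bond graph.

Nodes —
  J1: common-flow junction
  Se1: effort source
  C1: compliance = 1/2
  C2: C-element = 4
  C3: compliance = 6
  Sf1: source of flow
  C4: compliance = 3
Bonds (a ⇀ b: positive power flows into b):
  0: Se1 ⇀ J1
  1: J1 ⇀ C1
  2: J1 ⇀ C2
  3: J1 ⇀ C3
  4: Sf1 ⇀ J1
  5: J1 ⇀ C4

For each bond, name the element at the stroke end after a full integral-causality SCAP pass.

b0 →J1  (Se1 fixes effort; stroke away)
b4 →Sf1  (source Sf1 imposes f)
b1 →J1  (common-f at J1 fixed by 4)
b2 →J1  (J1 flow already set via bond 4)
b3 →J1  (1-jn J1 has f-setter on 4)
b5 →J1  (common-f at J1 fixed by 4)

#0 |J1
#1 |J1
#2 |J1
#3 |J1
#4 |Sf1
#5 |J1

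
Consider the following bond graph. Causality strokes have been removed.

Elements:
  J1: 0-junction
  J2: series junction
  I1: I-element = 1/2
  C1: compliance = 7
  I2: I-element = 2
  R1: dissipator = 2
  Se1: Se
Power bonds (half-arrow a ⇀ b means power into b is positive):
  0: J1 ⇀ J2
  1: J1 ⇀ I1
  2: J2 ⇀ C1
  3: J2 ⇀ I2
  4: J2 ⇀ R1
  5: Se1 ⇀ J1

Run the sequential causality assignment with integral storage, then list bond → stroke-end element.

#0 stroke→J2
#1 stroke→I1
#2 stroke→J2
#3 stroke→I2
#4 stroke→J2
#5 stroke→J1

#5 stroke at J1  (source Se1 imposes e)
#0 stroke at J2  (common-e at J1 fixed by 5)
#1 stroke at I1  (J1 effort already set via bond 5)
#2 stroke at J2  (C1 outputs effort q/C1)
#3 stroke at I2  (prefer integral on I2)
#4 stroke at J2  (J2: bond 3 brought flow, rest push out)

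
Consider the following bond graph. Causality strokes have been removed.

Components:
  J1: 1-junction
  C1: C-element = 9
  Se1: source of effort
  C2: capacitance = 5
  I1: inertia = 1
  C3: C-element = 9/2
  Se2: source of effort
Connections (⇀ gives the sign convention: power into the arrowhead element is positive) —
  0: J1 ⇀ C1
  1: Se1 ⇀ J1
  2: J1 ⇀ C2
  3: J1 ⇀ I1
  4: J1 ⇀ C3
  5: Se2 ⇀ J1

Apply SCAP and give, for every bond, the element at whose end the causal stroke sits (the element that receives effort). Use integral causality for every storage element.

#1 stroke at J1  (source Se1 imposes e)
#5 stroke at J1  (Se2 fixes effort; stroke away)
#0 stroke at J1  (C1: C, integral causality)
#2 stroke at J1  (C2: C, integral causality)
#3 stroke at I1  (I1: I, integral causality)
#4 stroke at J1  (1-jn J1 has f-setter on 3)

b0 stroke→J1
b1 stroke→J1
b2 stroke→J1
b3 stroke→I1
b4 stroke→J1
b5 stroke→J1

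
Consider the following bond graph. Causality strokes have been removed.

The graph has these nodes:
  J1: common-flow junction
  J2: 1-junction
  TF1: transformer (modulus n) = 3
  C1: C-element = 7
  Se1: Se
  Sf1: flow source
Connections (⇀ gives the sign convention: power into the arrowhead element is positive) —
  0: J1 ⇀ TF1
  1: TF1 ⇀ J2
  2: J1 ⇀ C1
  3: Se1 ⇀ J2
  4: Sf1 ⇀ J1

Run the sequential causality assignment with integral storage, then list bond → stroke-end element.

bond 0 stroke→J1
bond 1 stroke→TF1
bond 2 stroke→J1
bond 3 stroke→J2
bond 4 stroke→Sf1

bond 3 stroke→J2  (Se1: effort source, stroke at far end)
bond 4 stroke→Sf1  (source Sf1 imposes f)
bond 0 stroke→J1  (J1: bond 4 brought flow, rest push out)
bond 2 stroke→J1  (common-f at J1 fixed by 4)
bond 1 stroke→TF1  (J2: last free bond brings flow in)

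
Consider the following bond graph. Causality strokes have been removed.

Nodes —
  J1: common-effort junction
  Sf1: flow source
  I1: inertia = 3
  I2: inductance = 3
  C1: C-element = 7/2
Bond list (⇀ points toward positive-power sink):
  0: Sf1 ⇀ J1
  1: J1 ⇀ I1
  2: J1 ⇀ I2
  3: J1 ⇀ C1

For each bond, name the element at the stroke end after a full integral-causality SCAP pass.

#0 stroke at Sf1
#1 stroke at I1
#2 stroke at I2
#3 stroke at J1

#0 stroke at Sf1  (source Sf1 imposes f)
#1 stroke at I1  (I1 outputs flow p/I1)
#2 stroke at I2  (prefer integral on I2)
#3 stroke at J1  (J1 needs exactly one e-in)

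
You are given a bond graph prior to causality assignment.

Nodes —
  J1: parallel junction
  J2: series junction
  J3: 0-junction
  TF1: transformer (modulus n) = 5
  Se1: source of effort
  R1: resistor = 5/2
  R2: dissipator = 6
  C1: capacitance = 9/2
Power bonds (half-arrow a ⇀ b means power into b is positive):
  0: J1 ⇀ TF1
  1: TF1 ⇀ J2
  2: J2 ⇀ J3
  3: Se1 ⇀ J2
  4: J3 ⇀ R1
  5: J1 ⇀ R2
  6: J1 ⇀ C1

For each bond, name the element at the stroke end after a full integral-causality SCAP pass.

#0 |TF1
#1 |J2
#2 |J3
#3 |J2
#4 |R1
#5 |R2
#6 |J1

bond 3 stroke at J2  (Se1 fixes effort; stroke away)
bond 6 stroke at J1  (C1 outputs effort q/C1)
bond 0 stroke at TF1  (J1 effort already set via bond 6)
bond 5 stroke at R2  (J1: bond 6 brought effort, rest push out)
bond 1 stroke at J2  (TF1 one-in-one-out from 0)
bond 2 stroke at J3  (only one flow-in slot at J2)
bond 4 stroke at R1  (common-e at J3 fixed by 2)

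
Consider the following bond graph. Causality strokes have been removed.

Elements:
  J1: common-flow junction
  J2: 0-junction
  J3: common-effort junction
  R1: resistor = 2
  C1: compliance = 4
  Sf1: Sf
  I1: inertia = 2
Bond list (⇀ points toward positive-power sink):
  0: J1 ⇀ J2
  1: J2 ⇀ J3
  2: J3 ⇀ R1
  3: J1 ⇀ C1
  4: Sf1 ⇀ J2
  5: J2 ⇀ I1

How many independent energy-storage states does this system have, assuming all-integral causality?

β4 |Sf1  (source Sf1 imposes f)
β3 |J1  (prefer integral on C1)
β0 |J2  (J1: last free bond brings flow in)
β1 |J3  (J2: bond 0 brought effort, rest push out)
β5 |I1  (J2: bond 0 brought effort, rest push out)
β2 |R1  (common-e at J3 fixed by 1)

2  (C1, I1 all integral)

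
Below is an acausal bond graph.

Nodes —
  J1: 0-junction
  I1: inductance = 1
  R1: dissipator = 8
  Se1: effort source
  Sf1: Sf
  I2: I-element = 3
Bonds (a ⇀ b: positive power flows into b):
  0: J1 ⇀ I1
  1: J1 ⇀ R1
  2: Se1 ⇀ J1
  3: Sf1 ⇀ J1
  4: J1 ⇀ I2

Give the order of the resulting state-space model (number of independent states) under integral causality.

2  (I1, I2 all integral)

#2 →J1  (Se1 (Se) sets effort on bond)
#3 →Sf1  (Sf1 (Sf) sets flow on bond)
#0 →I1  (0-jn J1 has e-setter on 2)
#1 →R1  (J1 effort already set via bond 2)
#4 →I2  (J1: bond 2 brought effort, rest push out)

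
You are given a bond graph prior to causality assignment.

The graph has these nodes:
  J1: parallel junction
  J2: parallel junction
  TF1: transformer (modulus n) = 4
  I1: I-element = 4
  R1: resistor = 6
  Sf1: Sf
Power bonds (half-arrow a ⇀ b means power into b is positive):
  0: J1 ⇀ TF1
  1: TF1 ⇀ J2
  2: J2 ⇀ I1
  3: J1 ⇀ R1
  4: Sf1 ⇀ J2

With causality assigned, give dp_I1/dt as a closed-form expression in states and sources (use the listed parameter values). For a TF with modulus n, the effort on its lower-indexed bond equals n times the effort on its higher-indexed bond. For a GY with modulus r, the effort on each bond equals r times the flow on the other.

#4 stroke→Sf1  (source Sf1 imposes f)
#2 stroke→I1  (I1 outputs flow p/I1)
#1 stroke→J2  (closing 0-jn rule on J2)
#0 stroke→TF1  (TF1 one-in-one-out from 1)
#3 stroke→J1  (only one effort-in slot at J1)

dp_I1/dt = 3*F_Sf1/8 - 3*p_I1/32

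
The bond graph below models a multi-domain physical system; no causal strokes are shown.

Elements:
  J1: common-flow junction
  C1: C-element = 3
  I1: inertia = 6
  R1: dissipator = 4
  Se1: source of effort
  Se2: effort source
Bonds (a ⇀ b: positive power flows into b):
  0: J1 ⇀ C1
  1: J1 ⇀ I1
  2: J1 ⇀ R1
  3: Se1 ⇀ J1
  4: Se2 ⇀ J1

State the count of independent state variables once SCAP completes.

bond 3 →J1  (Se1: effort source, stroke at far end)
bond 4 →J1  (source Se2 imposes e)
bond 0 →J1  (C1 outputs effort q/C1)
bond 1 →I1  (I1: I, integral causality)
bond 2 →J1  (1-jn J1 has f-setter on 1)

2  (C1, I1 all integral)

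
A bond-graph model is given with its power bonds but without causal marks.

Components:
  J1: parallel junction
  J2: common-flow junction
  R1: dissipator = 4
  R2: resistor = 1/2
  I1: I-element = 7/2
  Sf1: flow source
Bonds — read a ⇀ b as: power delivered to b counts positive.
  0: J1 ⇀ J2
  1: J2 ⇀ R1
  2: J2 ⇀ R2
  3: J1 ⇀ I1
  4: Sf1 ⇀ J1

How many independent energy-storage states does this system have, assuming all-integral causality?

1  (I1 all integral)

#4 stroke→Sf1  (Sf1 fixes flow; stroke at Sf1)
#3 stroke→I1  (I1: I, integral causality)
#0 stroke→J1  (closing 0-jn rule on J1)
#1 stroke→J2  (J2: bond 0 brought flow, rest push out)
#2 stroke→J2  (J2 flow already set via bond 0)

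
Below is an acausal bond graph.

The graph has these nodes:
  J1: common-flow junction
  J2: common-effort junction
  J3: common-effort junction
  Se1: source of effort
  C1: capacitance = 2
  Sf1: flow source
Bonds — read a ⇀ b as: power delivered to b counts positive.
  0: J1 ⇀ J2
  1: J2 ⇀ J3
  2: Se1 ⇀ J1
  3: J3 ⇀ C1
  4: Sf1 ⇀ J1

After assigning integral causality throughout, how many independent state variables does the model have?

1  (C1 all integral)

b2 →J1  (source Se1 imposes e)
b4 →Sf1  (Sf1: flow source, stroke at near end)
b0 →J1  (J1: bond 4 brought flow, rest push out)
b1 →J2  (J2 needs exactly one e-in)
b3 →J3  (J3: last free bond brings effort in)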